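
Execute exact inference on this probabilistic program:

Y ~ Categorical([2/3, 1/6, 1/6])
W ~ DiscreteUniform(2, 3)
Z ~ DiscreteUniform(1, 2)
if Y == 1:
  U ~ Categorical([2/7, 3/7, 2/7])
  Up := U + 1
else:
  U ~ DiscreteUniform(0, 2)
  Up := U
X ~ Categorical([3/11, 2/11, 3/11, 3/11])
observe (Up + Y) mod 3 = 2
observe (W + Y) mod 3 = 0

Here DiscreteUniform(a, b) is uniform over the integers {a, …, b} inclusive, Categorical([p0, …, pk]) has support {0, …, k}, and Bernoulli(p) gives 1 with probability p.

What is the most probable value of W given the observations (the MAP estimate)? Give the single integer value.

Enumerate traces; 16 have nonzero weight after conditioning:
  (Y=0, W=3, Z=1, U=2, X=0) weight 1/66
  (Y=0, W=3, Z=1, U=2, X=1) weight 1/99
  (Y=0, W=3, Z=1, U=2, X=2) weight 1/66
  (Y=0, W=3, Z=1, U=2, X=3) weight 1/66
  (Y=0, W=3, Z=2, U=2, X=0) weight 1/66
  (Y=0, W=3, Z=2, U=2, X=1) weight 1/99
  (Y=0, W=3, Z=2, U=2, X=2) weight 1/66
  (Y=0, W=3, Z=2, U=2, X=3) weight 1/66
  (Y=1, W=2, Z=1, U=0, X=0) weight 1/308
  … 7 more
Group by W:
  weight(W=2) = 1/42
  weight(W=3) = 1/9
Total weight = 1/42 + 1/9 = 17/126
P(W=2 | obs) = 1/42 / 17/126 = 3/17
P(W=3 | obs) = 1/9 / 17/126 = 14/17
argmax = 3

argmax_v P(W = v | obs) = 3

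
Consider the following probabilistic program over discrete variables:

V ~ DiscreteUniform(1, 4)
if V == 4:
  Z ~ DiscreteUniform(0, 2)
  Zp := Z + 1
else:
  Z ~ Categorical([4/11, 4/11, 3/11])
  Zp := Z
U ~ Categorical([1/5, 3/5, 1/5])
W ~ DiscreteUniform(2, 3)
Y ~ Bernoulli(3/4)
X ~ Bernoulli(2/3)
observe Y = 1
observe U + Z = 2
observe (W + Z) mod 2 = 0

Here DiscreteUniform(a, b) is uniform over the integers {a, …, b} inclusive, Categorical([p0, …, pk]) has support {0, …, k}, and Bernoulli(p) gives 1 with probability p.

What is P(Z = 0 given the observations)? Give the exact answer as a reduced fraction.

P(Z = 0 | obs) = 47/226

Enumerate traces; 24 have nonzero weight after conditioning:
  (V=1, Z=0, U=2, W=2, Y=1, X=0) weight 1/440
  (V=1, Z=0, U=2, W=2, Y=1, X=1) weight 1/220
  (V=1, Z=1, U=1, W=3, Y=1, X=0) weight 3/440
  (V=1, Z=1, U=1, W=3, Y=1, X=1) weight 3/220
  (V=1, Z=2, U=0, W=2, Y=1, X=0) weight 3/1760
  (V=1, Z=2, U=0, W=2, Y=1, X=1) weight 3/880
  (V=2, Z=0, U=2, W=2, Y=1, X=0) weight 1/440
  (V=2, Z=0, U=2, W=2, Y=1, X=1) weight 1/220
  … 16 more
Group by Z:
  weight(Z=0) = 47/1760
  weight(Z=1) = 141/1760
  weight(Z=2) = 19/880
Total weight = 47/1760 + 141/1760 + 19/880 = 113/880
P(Z=0 | obs) = 47/1760 / 113/880 = 47/226
P(Z=1 | obs) = 141/1760 / 113/880 = 141/226
P(Z=2 | obs) = 19/880 / 113/880 = 19/113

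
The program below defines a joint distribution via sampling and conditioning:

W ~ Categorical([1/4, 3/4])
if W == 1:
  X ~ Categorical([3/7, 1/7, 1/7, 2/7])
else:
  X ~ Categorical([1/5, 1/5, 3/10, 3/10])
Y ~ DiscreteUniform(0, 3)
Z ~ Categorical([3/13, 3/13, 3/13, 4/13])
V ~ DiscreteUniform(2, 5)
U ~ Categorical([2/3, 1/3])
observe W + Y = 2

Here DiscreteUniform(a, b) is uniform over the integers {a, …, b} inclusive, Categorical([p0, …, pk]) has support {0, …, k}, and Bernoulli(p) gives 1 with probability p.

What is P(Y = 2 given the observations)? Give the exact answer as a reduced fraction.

Enumerate traces; 256 have nonzero weight after conditioning:
  (W=0, X=0, Y=2, Z=0, V=2, U=0) weight 1/2080
  (W=0, X=0, Y=2, Z=0, V=2, U=1) weight 1/4160
  (W=0, X=0, Y=2, Z=0, V=3, U=0) weight 1/2080
  (W=0, X=0, Y=2, Z=0, V=3, U=1) weight 1/4160
  (W=0, X=0, Y=2, Z=0, V=4, U=0) weight 1/2080
  (W=0, X=0, Y=2, Z=0, V=4, U=1) weight 1/4160
  (W=0, X=0, Y=2, Z=0, V=5, U=0) weight 1/2080
  (W=0, X=0, Y=2, Z=0, V=5, U=1) weight 1/4160
  (W=1, X=0, Y=1, Z=0, V=2, U=0) weight 9/2912
  … 247 more
Group by Y:
  weight(Y=1) = 3/16
  weight(Y=2) = 1/16
Total weight = 3/16 + 1/16 = 1/4
P(Y=1 | obs) = 3/16 / 1/4 = 3/4
P(Y=2 | obs) = 1/16 / 1/4 = 1/4

P(Y = 2 | obs) = 1/4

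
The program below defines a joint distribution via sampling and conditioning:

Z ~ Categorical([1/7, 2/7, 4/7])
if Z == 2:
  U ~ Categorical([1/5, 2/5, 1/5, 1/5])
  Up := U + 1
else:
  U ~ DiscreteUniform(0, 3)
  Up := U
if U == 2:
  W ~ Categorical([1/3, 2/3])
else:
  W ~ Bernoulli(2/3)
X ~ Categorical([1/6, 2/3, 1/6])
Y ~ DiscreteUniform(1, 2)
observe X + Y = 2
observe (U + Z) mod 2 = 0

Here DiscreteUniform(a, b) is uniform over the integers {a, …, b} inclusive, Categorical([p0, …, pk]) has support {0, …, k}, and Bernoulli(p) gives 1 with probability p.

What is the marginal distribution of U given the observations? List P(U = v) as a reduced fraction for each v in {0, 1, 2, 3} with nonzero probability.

Enumerate traces; 24 have nonzero weight after conditioning:
  (Z=0, U=0, W=0, X=0, Y=2) weight 1/1008
  (Z=0, U=0, W=0, X=1, Y=1) weight 1/252
  (Z=0, U=0, W=1, X=0, Y=2) weight 1/504
  (Z=0, U=0, W=1, X=1, Y=1) weight 1/126
  (Z=0, U=2, W=0, X=0, Y=2) weight 1/1008
  (Z=0, U=2, W=0, X=1, Y=1) weight 1/252
  (Z=0, U=2, W=1, X=0, Y=2) weight 1/504
  (Z=0, U=2, W=1, X=1, Y=1) weight 1/126
  (Z=1, U=1, W=0, X=0, Y=2) weight 1/504
  (Z=1, U=3, W=0, X=0, Y=2) weight 1/504
  … 14 more
Group by U:
  weight(U=0) = 1/16
  weight(U=1) = 5/168
  weight(U=2) = 1/16
  weight(U=3) = 5/168
Total weight = 1/16 + 5/168 + 1/16 + 5/168 = 31/168
P(U=0 | obs) = 1/16 / 31/168 = 21/62
P(U=1 | obs) = 5/168 / 31/168 = 5/31
P(U=2 | obs) = 1/16 / 31/168 = 21/62
P(U=3 | obs) = 5/168 / 31/168 = 5/31

P(U=0) = 21/62, P(U=1) = 5/31, P(U=2) = 21/62, P(U=3) = 5/31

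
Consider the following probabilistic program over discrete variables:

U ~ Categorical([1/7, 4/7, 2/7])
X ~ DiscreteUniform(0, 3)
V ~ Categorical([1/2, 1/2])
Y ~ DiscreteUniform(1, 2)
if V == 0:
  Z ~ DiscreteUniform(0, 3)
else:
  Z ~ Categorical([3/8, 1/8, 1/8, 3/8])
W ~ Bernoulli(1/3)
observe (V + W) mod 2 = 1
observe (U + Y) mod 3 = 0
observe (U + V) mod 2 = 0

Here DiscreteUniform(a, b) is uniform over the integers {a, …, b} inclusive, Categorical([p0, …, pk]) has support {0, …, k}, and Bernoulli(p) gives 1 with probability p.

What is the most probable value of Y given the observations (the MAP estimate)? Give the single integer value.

argmax_v P(Y = v | obs) = 2

Enumerate traces; 32 have nonzero weight after conditioning:
  (U=1, X=0, V=1, Y=2, Z=0, W=0) weight 1/112
  (U=1, X=0, V=1, Y=2, Z=1, W=0) weight 1/336
  (U=1, X=0, V=1, Y=2, Z=2, W=0) weight 1/336
  (U=1, X=0, V=1, Y=2, Z=3, W=0) weight 1/112
  (U=1, X=1, V=1, Y=2, Z=0, W=0) weight 1/112
  (U=1, X=1, V=1, Y=2, Z=1, W=0) weight 1/336
  (U=1, X=1, V=1, Y=2, Z=2, W=0) weight 1/336
  (U=1, X=1, V=1, Y=2, Z=3, W=0) weight 1/112
  (U=2, X=0, V=0, Y=1, Z=0, W=1) weight 1/672
  … 23 more
Group by Y:
  weight(Y=1) = 1/42
  weight(Y=2) = 2/21
Total weight = 1/42 + 2/21 = 5/42
P(Y=1 | obs) = 1/42 / 5/42 = 1/5
P(Y=2 | obs) = 2/21 / 5/42 = 4/5
argmax = 2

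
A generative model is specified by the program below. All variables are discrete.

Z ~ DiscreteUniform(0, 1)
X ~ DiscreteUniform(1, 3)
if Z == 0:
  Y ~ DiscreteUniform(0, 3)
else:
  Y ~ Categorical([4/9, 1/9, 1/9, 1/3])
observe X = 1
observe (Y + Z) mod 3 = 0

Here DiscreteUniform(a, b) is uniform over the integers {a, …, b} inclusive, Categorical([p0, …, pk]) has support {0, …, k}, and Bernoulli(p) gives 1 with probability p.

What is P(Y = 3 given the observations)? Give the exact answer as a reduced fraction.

P(Y = 3 | obs) = 9/22

Enumerate traces; 3 have nonzero weight after conditioning:
  (Z=0, X=1, Y=0) weight 1/24
  (Z=0, X=1, Y=3) weight 1/24
  (Z=1, X=1, Y=2) weight 1/54
Group by Y:
  weight(Y=0) = 1/24
  weight(Y=2) = 1/54
  weight(Y=3) = 1/24
Total weight = 1/24 + 1/54 + 1/24 = 11/108
P(Y=0 | obs) = 1/24 / 11/108 = 9/22
P(Y=2 | obs) = 1/54 / 11/108 = 2/11
P(Y=3 | obs) = 1/24 / 11/108 = 9/22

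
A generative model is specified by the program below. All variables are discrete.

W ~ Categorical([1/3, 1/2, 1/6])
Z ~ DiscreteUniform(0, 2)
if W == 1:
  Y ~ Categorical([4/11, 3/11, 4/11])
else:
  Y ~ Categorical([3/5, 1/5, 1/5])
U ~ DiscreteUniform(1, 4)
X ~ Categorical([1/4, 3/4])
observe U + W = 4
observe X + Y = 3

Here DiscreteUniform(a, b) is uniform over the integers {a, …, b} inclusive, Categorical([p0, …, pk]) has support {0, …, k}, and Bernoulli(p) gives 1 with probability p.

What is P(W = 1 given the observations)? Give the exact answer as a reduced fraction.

Enumerate traces; 9 have nonzero weight after conditioning:
  (W=0, Z=0, Y=2, U=4, X=1) weight 1/240
  (W=0, Z=1, Y=2, U=4, X=1) weight 1/240
  (W=0, Z=2, Y=2, U=4, X=1) weight 1/240
  (W=1, Z=0, Y=2, U=3, X=1) weight 1/88
  (W=1, Z=1, Y=2, U=3, X=1) weight 1/88
  (W=1, Z=2, Y=2, U=3, X=1) weight 1/88
  (W=2, Z=0, Y=2, U=2, X=1) weight 1/480
  (W=2, Z=1, Y=2, U=2, X=1) weight 1/480
  … 1 more
Group by W:
  weight(W=0) = 1/80
  weight(W=1) = 3/88
  weight(W=2) = 1/160
Total weight = 1/80 + 3/88 + 1/160 = 93/1760
P(W=0 | obs) = 1/80 / 93/1760 = 22/93
P(W=1 | obs) = 3/88 / 93/1760 = 20/31
P(W=2 | obs) = 1/160 / 93/1760 = 11/93

P(W = 1 | obs) = 20/31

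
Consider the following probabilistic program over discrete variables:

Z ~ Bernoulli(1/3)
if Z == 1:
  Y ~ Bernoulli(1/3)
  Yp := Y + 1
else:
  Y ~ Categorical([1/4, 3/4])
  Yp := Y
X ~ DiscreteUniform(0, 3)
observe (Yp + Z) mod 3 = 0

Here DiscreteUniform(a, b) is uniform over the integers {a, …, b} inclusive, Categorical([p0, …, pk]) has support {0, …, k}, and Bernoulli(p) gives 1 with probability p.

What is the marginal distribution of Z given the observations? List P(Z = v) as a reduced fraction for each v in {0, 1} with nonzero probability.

P(Z=0) = 3/5, P(Z=1) = 2/5

Enumerate traces; 8 have nonzero weight after conditioning:
  (Z=0, Y=0, X=0) weight 1/24
  (Z=0, Y=0, X=1) weight 1/24
  (Z=0, Y=0, X=2) weight 1/24
  (Z=0, Y=0, X=3) weight 1/24
  (Z=1, Y=1, X=0) weight 1/36
  (Z=1, Y=1, X=1) weight 1/36
  (Z=1, Y=1, X=2) weight 1/36
  (Z=1, Y=1, X=3) weight 1/36
Group by Z:
  weight(Z=0) = 1/6
  weight(Z=1) = 1/9
Total weight = 1/6 + 1/9 = 5/18
P(Z=0 | obs) = 1/6 / 5/18 = 3/5
P(Z=1 | obs) = 1/9 / 5/18 = 2/5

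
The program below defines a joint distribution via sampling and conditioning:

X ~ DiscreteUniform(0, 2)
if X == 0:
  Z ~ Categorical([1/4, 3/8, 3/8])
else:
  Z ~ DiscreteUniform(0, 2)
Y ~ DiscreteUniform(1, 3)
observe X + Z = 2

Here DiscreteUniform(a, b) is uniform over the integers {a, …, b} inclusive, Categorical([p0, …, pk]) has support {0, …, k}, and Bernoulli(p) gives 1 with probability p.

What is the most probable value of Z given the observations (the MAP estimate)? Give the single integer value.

argmax_v P(Z = v | obs) = 2

Enumerate traces; 9 have nonzero weight after conditioning:
  (X=0, Z=2, Y=1) weight 1/24
  (X=0, Z=2, Y=2) weight 1/24
  (X=0, Z=2, Y=3) weight 1/24
  (X=1, Z=1, Y=1) weight 1/27
  (X=1, Z=1, Y=2) weight 1/27
  (X=1, Z=1, Y=3) weight 1/27
  (X=2, Z=0, Y=1) weight 1/27
  (X=2, Z=0, Y=2) weight 1/27
  … 1 more
Group by Z:
  weight(Z=0) = 1/9
  weight(Z=1) = 1/9
  weight(Z=2) = 1/8
Total weight = 1/9 + 1/9 + 1/8 = 25/72
P(Z=0 | obs) = 1/9 / 25/72 = 8/25
P(Z=1 | obs) = 1/9 / 25/72 = 8/25
P(Z=2 | obs) = 1/8 / 25/72 = 9/25
argmax = 2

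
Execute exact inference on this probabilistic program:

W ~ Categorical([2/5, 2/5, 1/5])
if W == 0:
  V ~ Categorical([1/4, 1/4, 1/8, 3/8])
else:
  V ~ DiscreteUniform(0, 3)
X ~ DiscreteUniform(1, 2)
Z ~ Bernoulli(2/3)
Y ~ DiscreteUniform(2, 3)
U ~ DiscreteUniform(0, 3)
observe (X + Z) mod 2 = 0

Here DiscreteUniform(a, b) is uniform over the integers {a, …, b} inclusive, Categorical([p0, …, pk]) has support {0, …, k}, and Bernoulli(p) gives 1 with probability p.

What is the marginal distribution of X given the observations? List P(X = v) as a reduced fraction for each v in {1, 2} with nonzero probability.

P(X=1) = 2/3, P(X=2) = 1/3

Enumerate traces; 192 have nonzero weight after conditioning:
  (W=0, V=0, X=1, Z=1, Y=2, U=0) weight 1/240
  (W=0, V=0, X=1, Z=1, Y=2, U=1) weight 1/240
  (W=0, V=0, X=1, Z=1, Y=2, U=2) weight 1/240
  (W=0, V=0, X=1, Z=1, Y=2, U=3) weight 1/240
  (W=0, V=0, X=1, Z=1, Y=3, U=0) weight 1/240
  (W=0, V=0, X=1, Z=1, Y=3, U=1) weight 1/240
  (W=0, V=0, X=1, Z=1, Y=3, U=2) weight 1/240
  (W=0, V=0, X=1, Z=1, Y=3, U=3) weight 1/240
  (W=0, V=0, X=2, Z=0, Y=2, U=0) weight 1/480
  … 183 more
Group by X:
  weight(X=1) = 1/3
  weight(X=2) = 1/6
Total weight = 1/3 + 1/6 = 1/2
P(X=1 | obs) = 1/3 / 1/2 = 2/3
P(X=2 | obs) = 1/6 / 1/2 = 1/3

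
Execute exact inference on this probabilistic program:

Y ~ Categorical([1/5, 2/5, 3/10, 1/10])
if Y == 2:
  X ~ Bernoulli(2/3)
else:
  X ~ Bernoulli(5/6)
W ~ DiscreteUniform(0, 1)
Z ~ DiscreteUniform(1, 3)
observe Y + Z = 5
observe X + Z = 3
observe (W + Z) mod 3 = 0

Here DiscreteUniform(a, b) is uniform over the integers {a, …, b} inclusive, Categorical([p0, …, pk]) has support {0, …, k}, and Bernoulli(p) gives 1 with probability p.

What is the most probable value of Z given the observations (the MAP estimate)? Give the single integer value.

argmax_v P(Z = v | obs) = 3

Enumerate traces; 2 have nonzero weight after conditioning:
  (Y=2, X=0, W=0, Z=3) weight 1/60
  (Y=3, X=1, W=1, Z=2) weight 1/72
Group by Z:
  weight(Z=2) = 1/72
  weight(Z=3) = 1/60
Total weight = 1/72 + 1/60 = 11/360
P(Z=2 | obs) = 1/72 / 11/360 = 5/11
P(Z=3 | obs) = 1/60 / 11/360 = 6/11
argmax = 3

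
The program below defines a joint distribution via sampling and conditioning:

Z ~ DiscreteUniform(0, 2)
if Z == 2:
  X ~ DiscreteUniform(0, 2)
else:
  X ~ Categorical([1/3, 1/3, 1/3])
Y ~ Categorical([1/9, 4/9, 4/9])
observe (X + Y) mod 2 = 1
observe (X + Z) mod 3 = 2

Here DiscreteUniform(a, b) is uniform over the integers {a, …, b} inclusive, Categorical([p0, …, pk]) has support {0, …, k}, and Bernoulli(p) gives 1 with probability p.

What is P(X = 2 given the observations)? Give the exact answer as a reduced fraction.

P(X = 2 | obs) = 4/13

Enumerate traces; 4 have nonzero weight after conditioning:
  (Z=0, X=2, Y=1) weight 4/81
  (Z=1, X=1, Y=0) weight 1/81
  (Z=1, X=1, Y=2) weight 4/81
  (Z=2, X=0, Y=1) weight 4/81
Group by X:
  weight(X=0) = 4/81
  weight(X=1) = 5/81
  weight(X=2) = 4/81
Total weight = 4/81 + 5/81 + 4/81 = 13/81
P(X=0 | obs) = 4/81 / 13/81 = 4/13
P(X=1 | obs) = 5/81 / 13/81 = 5/13
P(X=2 | obs) = 4/81 / 13/81 = 4/13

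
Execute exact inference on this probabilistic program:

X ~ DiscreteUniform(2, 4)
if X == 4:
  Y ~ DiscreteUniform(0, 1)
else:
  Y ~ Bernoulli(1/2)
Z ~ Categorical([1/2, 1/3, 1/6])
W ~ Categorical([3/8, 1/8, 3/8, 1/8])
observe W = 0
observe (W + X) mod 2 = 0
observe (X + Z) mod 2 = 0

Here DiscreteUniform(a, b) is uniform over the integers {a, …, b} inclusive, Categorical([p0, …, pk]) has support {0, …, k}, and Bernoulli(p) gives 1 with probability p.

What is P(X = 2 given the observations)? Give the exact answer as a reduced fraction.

P(X = 2 | obs) = 1/2

Enumerate traces; 8 have nonzero weight after conditioning:
  (X=2, Y=0, Z=0, W=0) weight 1/32
  (X=2, Y=0, Z=2, W=0) weight 1/96
  (X=2, Y=1, Z=0, W=0) weight 1/32
  (X=2, Y=1, Z=2, W=0) weight 1/96
  (X=4, Y=0, Z=0, W=0) weight 1/32
  (X=4, Y=0, Z=2, W=0) weight 1/96
  (X=4, Y=1, Z=0, W=0) weight 1/32
  (X=4, Y=1, Z=2, W=0) weight 1/96
Group by X:
  weight(X=2) = 1/12
  weight(X=4) = 1/12
Total weight = 1/12 + 1/12 = 1/6
P(X=2 | obs) = 1/12 / 1/6 = 1/2
P(X=4 | obs) = 1/12 / 1/6 = 1/2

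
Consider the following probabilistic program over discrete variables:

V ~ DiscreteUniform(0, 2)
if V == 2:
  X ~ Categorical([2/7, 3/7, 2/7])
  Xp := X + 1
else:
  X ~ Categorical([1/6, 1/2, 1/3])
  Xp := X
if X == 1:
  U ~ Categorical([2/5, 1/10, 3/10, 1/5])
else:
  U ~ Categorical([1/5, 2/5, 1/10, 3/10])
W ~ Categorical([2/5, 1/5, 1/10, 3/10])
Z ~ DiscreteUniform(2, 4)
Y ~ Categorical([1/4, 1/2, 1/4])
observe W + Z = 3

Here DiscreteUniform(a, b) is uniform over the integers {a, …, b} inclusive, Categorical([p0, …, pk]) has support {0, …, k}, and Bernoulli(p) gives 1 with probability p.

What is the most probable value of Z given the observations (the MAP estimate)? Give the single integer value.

Enumerate traces; 216 have nonzero weight after conditioning:
  (V=0, X=0, U=0, W=0, Z=3, Y=0) weight 1/2700
  (V=0, X=0, U=0, W=0, Z=3, Y=1) weight 1/1350
  (V=0, X=0, U=0, W=0, Z=3, Y=2) weight 1/2700
  (V=0, X=0, U=0, W=1, Z=2, Y=0) weight 1/5400
  (V=0, X=0, U=0, W=1, Z=2, Y=1) weight 1/2700
  (V=0, X=0, U=0, W=1, Z=2, Y=2) weight 1/5400
  (V=0, X=0, U=1, W=0, Z=3, Y=0) weight 1/1350
  (V=0, X=0, U=1, W=0, Z=3, Y=1) weight 1/675
  … 208 more
Group by Z:
  weight(Z=2) = 1/15
  weight(Z=3) = 2/15
Total weight = 1/15 + 2/15 = 1/5
P(Z=2 | obs) = 1/15 / 1/5 = 1/3
P(Z=3 | obs) = 2/15 / 1/5 = 2/3
argmax = 3

argmax_v P(Z = v | obs) = 3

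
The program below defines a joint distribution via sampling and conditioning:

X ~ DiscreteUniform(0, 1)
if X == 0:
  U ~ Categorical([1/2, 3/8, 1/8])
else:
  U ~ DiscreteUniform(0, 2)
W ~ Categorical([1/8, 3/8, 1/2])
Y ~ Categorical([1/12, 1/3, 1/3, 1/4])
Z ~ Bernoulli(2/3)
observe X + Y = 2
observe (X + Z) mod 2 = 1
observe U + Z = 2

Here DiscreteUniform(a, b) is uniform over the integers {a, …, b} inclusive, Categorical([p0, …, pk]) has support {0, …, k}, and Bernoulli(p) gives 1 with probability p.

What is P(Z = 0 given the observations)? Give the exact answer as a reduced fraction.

P(Z = 0 | obs) = 4/13

Enumerate traces; 6 have nonzero weight after conditioning:
  (X=0, U=1, W=0, Y=2, Z=1) weight 1/192
  (X=0, U=1, W=1, Y=2, Z=1) weight 1/64
  (X=0, U=1, W=2, Y=2, Z=1) weight 1/48
  (X=1, U=2, W=0, Y=1, Z=0) weight 1/432
  (X=1, U=2, W=1, Y=1, Z=0) weight 1/144
  (X=1, U=2, W=2, Y=1, Z=0) weight 1/108
Group by Z:
  weight(Z=0) = 1/54
  weight(Z=1) = 1/24
Total weight = 1/54 + 1/24 = 13/216
P(Z=0 | obs) = 1/54 / 13/216 = 4/13
P(Z=1 | obs) = 1/24 / 13/216 = 9/13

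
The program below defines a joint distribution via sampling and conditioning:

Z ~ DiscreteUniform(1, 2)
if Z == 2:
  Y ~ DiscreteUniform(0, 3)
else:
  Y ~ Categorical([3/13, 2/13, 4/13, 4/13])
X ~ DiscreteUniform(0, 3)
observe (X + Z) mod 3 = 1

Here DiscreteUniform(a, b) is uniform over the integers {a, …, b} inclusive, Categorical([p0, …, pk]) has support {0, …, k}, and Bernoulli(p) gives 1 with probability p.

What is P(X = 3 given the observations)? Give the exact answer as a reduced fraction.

P(X = 3 | obs) = 1/3

Enumerate traces; 12 have nonzero weight after conditioning:
  (Z=1, Y=0, X=0) weight 3/104
  (Z=1, Y=0, X=3) weight 3/104
  (Z=1, Y=1, X=0) weight 1/52
  (Z=1, Y=1, X=3) weight 1/52
  (Z=1, Y=2, X=0) weight 1/26
  (Z=1, Y=2, X=3) weight 1/26
  (Z=1, Y=3, X=0) weight 1/26
  (Z=1, Y=3, X=3) weight 1/26
  (Z=2, Y=0, X=2) weight 1/32
  … 3 more
Group by X:
  weight(X=0) = 1/8
  weight(X=2) = 1/8
  weight(X=3) = 1/8
Total weight = 1/8 + 1/8 + 1/8 = 3/8
P(X=0 | obs) = 1/8 / 3/8 = 1/3
P(X=2 | obs) = 1/8 / 3/8 = 1/3
P(X=3 | obs) = 1/8 / 3/8 = 1/3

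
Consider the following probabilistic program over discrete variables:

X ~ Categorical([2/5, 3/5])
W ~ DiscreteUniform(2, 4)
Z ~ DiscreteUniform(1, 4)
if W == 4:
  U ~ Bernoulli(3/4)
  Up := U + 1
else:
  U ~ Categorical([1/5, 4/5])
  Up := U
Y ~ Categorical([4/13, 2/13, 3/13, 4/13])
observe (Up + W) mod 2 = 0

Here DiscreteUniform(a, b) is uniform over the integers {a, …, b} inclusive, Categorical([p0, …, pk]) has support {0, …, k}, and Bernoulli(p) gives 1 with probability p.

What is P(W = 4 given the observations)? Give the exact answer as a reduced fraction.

P(W = 4 | obs) = 3/7

Enumerate traces; 96 have nonzero weight after conditioning:
  (X=0, W=2, Z=1, U=0, Y=0) weight 2/975
  (X=0, W=2, Z=1, U=0, Y=1) weight 1/975
  (X=0, W=2, Z=1, U=0, Y=2) weight 1/650
  (X=0, W=2, Z=1, U=0, Y=3) weight 2/975
  (X=0, W=2, Z=2, U=0, Y=0) weight 2/975
  (X=0, W=2, Z=2, U=0, Y=1) weight 1/975
  (X=0, W=2, Z=2, U=0, Y=2) weight 1/650
  (X=0, W=2, Z=2, U=0, Y=3) weight 2/975
  (X=0, W=3, Z=1, U=1, Y=0) weight 8/975
  (X=0, W=4, Z=1, U=1, Y=0) weight 1/130
  … 86 more
Group by W:
  weight(W=2) = 1/15
  weight(W=3) = 4/15
  weight(W=4) = 1/4
Total weight = 1/15 + 4/15 + 1/4 = 7/12
P(W=2 | obs) = 1/15 / 7/12 = 4/35
P(W=3 | obs) = 4/15 / 7/12 = 16/35
P(W=4 | obs) = 1/4 / 7/12 = 3/7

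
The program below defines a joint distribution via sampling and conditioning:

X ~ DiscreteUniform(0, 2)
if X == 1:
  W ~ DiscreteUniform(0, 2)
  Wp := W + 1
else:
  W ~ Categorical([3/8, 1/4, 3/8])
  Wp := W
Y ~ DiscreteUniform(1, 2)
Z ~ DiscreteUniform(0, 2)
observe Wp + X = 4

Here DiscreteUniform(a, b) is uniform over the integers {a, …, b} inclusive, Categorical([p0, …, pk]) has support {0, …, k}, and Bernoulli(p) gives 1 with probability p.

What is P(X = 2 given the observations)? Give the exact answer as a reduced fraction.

Enumerate traces; 12 have nonzero weight after conditioning:
  (X=1, W=2, Y=1, Z=0) weight 1/54
  (X=1, W=2, Y=1, Z=1) weight 1/54
  (X=1, W=2, Y=1, Z=2) weight 1/54
  (X=1, W=2, Y=2, Z=0) weight 1/54
  (X=1, W=2, Y=2, Z=1) weight 1/54
  (X=1, W=2, Y=2, Z=2) weight 1/54
  (X=2, W=2, Y=1, Z=0) weight 1/48
  (X=2, W=2, Y=1, Z=1) weight 1/48
  … 4 more
Group by X:
  weight(X=1) = 1/9
  weight(X=2) = 1/8
Total weight = 1/9 + 1/8 = 17/72
P(X=1 | obs) = 1/9 / 17/72 = 8/17
P(X=2 | obs) = 1/8 / 17/72 = 9/17

P(X = 2 | obs) = 9/17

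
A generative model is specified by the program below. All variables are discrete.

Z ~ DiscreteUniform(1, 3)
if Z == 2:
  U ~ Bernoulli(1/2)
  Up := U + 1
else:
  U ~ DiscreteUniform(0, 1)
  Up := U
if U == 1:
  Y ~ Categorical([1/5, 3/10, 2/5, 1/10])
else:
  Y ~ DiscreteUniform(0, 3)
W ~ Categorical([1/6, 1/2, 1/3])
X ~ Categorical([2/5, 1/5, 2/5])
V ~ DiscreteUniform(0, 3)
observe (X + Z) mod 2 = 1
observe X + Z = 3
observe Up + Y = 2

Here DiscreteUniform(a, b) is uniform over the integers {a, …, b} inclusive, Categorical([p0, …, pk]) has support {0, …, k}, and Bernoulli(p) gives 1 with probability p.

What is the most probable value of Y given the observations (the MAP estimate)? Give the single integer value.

Enumerate traces; 72 have nonzero weight after conditioning:
  (Z=1, U=0, Y=2, W=0, X=2, V=0) weight 1/1440
  (Z=1, U=0, Y=2, W=0, X=2, V=1) weight 1/1440
  (Z=1, U=0, Y=2, W=0, X=2, V=2) weight 1/1440
  (Z=1, U=0, Y=2, W=0, X=2, V=3) weight 1/1440
  (Z=1, U=0, Y=2, W=1, X=2, V=0) weight 1/480
  (Z=1, U=0, Y=2, W=1, X=2, V=1) weight 1/480
  (Z=1, U=0, Y=2, W=1, X=2, V=2) weight 1/480
  (Z=1, U=0, Y=2, W=1, X=2, V=3) weight 1/480
  (Z=1, U=1, Y=1, W=0, X=2, V=0) weight 1/1200
  (Z=2, U=1, Y=0, W=0, X=1, V=0) weight 1/3600
  … 62 more
Group by Y:
  weight(Y=0) = 1/150
  weight(Y=1) = 29/600
  weight(Y=2) = 1/30
Total weight = 1/150 + 29/600 + 1/30 = 53/600
P(Y=0 | obs) = 1/150 / 53/600 = 4/53
P(Y=1 | obs) = 29/600 / 53/600 = 29/53
P(Y=2 | obs) = 1/30 / 53/600 = 20/53
argmax = 1

argmax_v P(Y = v | obs) = 1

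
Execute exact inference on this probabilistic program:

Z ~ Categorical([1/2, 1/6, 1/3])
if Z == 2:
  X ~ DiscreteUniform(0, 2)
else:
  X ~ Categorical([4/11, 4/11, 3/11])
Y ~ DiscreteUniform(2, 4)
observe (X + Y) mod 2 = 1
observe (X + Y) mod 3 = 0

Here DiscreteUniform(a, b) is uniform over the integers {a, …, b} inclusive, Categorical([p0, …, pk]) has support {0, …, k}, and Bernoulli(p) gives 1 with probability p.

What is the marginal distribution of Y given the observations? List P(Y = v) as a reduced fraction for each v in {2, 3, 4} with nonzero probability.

Enumerate traces; 6 have nonzero weight after conditioning:
  (Z=0, X=0, Y=3) weight 2/33
  (Z=0, X=1, Y=2) weight 2/33
  (Z=1, X=0, Y=3) weight 2/99
  (Z=1, X=1, Y=2) weight 2/99
  (Z=2, X=0, Y=3) weight 1/27
  (Z=2, X=1, Y=2) weight 1/27
Group by Y:
  weight(Y=2) = 35/297
  weight(Y=3) = 35/297
Total weight = 35/297 + 35/297 = 70/297
P(Y=2 | obs) = 35/297 / 70/297 = 1/2
P(Y=3 | obs) = 35/297 / 70/297 = 1/2

P(Y=2) = 1/2, P(Y=3) = 1/2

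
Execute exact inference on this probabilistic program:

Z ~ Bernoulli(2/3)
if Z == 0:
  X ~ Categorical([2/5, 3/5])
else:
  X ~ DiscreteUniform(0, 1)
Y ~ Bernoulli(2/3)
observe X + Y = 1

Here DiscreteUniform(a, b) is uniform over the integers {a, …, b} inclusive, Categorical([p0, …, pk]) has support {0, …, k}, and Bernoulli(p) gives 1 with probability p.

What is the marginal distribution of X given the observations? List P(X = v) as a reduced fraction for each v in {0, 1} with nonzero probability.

P(X=0) = 7/11, P(X=1) = 4/11

Enumerate traces; 4 have nonzero weight after conditioning:
  (Z=0, X=0, Y=1) weight 4/45
  (Z=0, X=1, Y=0) weight 1/15
  (Z=1, X=0, Y=1) weight 2/9
  (Z=1, X=1, Y=0) weight 1/9
Group by X:
  weight(X=0) = 14/45
  weight(X=1) = 8/45
Total weight = 14/45 + 8/45 = 22/45
P(X=0 | obs) = 14/45 / 22/45 = 7/11
P(X=1 | obs) = 8/45 / 22/45 = 4/11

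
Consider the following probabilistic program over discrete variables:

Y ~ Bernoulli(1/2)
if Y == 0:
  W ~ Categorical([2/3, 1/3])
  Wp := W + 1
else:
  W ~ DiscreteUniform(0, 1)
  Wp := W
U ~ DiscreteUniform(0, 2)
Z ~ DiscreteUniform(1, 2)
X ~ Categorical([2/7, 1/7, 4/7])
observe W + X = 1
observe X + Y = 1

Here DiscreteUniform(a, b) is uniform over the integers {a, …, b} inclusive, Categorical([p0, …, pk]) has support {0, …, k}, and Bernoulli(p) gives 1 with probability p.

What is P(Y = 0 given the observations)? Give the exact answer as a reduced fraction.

Enumerate traces; 12 have nonzero weight after conditioning:
  (Y=0, W=0, U=0, Z=1, X=1) weight 1/126
  (Y=0, W=0, U=0, Z=2, X=1) weight 1/126
  (Y=0, W=0, U=1, Z=1, X=1) weight 1/126
  (Y=0, W=0, U=1, Z=2, X=1) weight 1/126
  (Y=0, W=0, U=2, Z=1, X=1) weight 1/126
  (Y=0, W=0, U=2, Z=2, X=1) weight 1/126
  (Y=1, W=1, U=0, Z=1, X=0) weight 1/84
  (Y=1, W=1, U=0, Z=2, X=0) weight 1/84
  … 4 more
Group by Y:
  weight(Y=0) = 1/21
  weight(Y=1) = 1/14
Total weight = 1/21 + 1/14 = 5/42
P(Y=0 | obs) = 1/21 / 5/42 = 2/5
P(Y=1 | obs) = 1/14 / 5/42 = 3/5

P(Y = 0 | obs) = 2/5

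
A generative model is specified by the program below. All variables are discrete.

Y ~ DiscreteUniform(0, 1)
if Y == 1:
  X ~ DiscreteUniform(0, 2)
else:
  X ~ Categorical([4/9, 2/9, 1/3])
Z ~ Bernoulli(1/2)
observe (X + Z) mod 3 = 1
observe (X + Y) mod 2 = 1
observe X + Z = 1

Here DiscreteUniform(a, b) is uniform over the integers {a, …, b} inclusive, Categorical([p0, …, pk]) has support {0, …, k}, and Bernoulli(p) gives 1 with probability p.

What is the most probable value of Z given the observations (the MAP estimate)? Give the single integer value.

argmax_v P(Z = v | obs) = 1

Enumerate traces; 2 have nonzero weight after conditioning:
  (Y=0, X=1, Z=0) weight 1/18
  (Y=1, X=0, Z=1) weight 1/12
Group by Z:
  weight(Z=0) = 1/18
  weight(Z=1) = 1/12
Total weight = 1/18 + 1/12 = 5/36
P(Z=0 | obs) = 1/18 / 5/36 = 2/5
P(Z=1 | obs) = 1/12 / 5/36 = 3/5
argmax = 1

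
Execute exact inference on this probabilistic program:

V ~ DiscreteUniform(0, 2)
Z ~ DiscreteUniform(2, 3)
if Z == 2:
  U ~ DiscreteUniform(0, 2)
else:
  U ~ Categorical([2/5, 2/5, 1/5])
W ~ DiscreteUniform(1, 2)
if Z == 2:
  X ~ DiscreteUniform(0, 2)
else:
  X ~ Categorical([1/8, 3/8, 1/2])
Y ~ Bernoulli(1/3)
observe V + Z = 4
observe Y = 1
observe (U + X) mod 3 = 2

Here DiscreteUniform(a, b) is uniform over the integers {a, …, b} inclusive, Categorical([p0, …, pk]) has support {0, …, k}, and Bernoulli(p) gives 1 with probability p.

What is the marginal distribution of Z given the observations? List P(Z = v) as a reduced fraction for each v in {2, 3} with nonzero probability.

Enumerate traces; 12 have nonzero weight after conditioning:
  (V=1, Z=3, U=0, W=1, X=2, Y=1) weight 1/180
  (V=1, Z=3, U=0, W=2, X=2, Y=1) weight 1/180
  (V=1, Z=3, U=1, W=1, X=1, Y=1) weight 1/240
  (V=1, Z=3, U=1, W=2, X=1, Y=1) weight 1/240
  (V=1, Z=3, U=2, W=1, X=0, Y=1) weight 1/1440
  (V=1, Z=3, U=2, W=2, X=0, Y=1) weight 1/1440
  (V=2, Z=2, U=0, W=1, X=2, Y=1) weight 1/324
  (V=2, Z=2, U=0, W=2, X=2, Y=1) weight 1/324
  … 4 more
Group by Z:
  weight(Z=2) = 1/54
  weight(Z=3) = 1/48
Total weight = 1/54 + 1/48 = 17/432
P(Z=2 | obs) = 1/54 / 17/432 = 8/17
P(Z=3 | obs) = 1/48 / 17/432 = 9/17

P(Z=2) = 8/17, P(Z=3) = 9/17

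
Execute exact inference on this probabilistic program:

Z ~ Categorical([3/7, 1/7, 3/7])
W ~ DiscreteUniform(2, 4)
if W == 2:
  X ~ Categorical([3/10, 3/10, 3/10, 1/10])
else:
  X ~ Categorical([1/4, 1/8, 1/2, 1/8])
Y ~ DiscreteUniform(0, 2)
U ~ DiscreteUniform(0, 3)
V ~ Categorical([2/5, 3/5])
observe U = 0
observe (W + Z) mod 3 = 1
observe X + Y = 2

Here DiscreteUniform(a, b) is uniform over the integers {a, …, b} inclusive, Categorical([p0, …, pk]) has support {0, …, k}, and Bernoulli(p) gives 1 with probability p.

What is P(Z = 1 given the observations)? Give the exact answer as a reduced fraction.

P(Z = 1 | obs) = 35/248

Enumerate traces; 18 have nonzero weight after conditioning:
  (Z=0, W=4, X=0, Y=2, U=0, V=0) weight 1/840
  (Z=0, W=4, X=0, Y=2, U=0, V=1) weight 1/560
  (Z=0, W=4, X=1, Y=1, U=0, V=0) weight 1/1680
  (Z=0, W=4, X=1, Y=1, U=0, V=1) weight 1/1120
  (Z=0, W=4, X=2, Y=0, U=0, V=0) weight 1/420
  (Z=0, W=4, X=2, Y=0, U=0, V=1) weight 1/280
  (Z=1, W=3, X=0, Y=2, U=0, V=0) weight 1/2520
  (Z=1, W=3, X=0, Y=2, U=0, V=1) weight 1/1680
  (Z=2, W=2, X=0, Y=2, U=0, V=0) weight 1/700
  … 9 more
Group by Z:
  weight(Z=0) = 1/96
  weight(Z=1) = 1/288
  weight(Z=2) = 3/280
Total weight = 1/96 + 1/288 + 3/280 = 31/1260
P(Z=0 | obs) = 1/96 / 31/1260 = 105/248
P(Z=1 | obs) = 1/288 / 31/1260 = 35/248
P(Z=2 | obs) = 3/280 / 31/1260 = 27/62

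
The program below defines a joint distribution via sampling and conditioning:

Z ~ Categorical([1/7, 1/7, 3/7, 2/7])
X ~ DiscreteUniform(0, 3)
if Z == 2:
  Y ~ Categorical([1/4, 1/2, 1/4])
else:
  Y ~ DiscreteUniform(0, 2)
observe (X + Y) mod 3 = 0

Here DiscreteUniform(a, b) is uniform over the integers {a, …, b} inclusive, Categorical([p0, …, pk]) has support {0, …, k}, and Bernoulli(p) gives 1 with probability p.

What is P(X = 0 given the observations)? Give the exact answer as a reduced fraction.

P(X = 0 | obs) = 25/109

Enumerate traces; 16 have nonzero weight after conditioning:
  (Z=0, X=0, Y=0) weight 1/84
  (Z=0, X=1, Y=2) weight 1/84
  (Z=0, X=2, Y=1) weight 1/84
  (Z=0, X=3, Y=0) weight 1/84
  (Z=1, X=0, Y=0) weight 1/84
  (Z=1, X=1, Y=2) weight 1/84
  (Z=1, X=2, Y=1) weight 1/84
  (Z=1, X=3, Y=0) weight 1/84
  … 8 more
Group by X:
  weight(X=0) = 25/336
  weight(X=1) = 25/336
  weight(X=2) = 17/168
  weight(X=3) = 25/336
Total weight = 25/336 + 25/336 + 17/168 + 25/336 = 109/336
P(X=0 | obs) = 25/336 / 109/336 = 25/109
P(X=1 | obs) = 25/336 / 109/336 = 25/109
P(X=2 | obs) = 17/168 / 109/336 = 34/109
P(X=3 | obs) = 25/336 / 109/336 = 25/109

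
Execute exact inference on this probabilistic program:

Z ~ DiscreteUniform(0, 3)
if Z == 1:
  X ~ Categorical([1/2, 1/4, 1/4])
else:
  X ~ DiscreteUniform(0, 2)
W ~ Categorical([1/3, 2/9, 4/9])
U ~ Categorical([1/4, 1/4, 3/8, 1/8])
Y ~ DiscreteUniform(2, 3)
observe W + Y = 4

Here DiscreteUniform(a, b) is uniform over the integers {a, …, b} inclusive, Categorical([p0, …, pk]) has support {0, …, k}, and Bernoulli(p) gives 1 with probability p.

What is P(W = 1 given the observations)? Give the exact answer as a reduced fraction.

P(W = 1 | obs) = 1/3

Enumerate traces; 96 have nonzero weight after conditioning:
  (Z=0, X=0, W=1, U=0, Y=3) weight 1/432
  (Z=0, X=0, W=1, U=1, Y=3) weight 1/432
  (Z=0, X=0, W=1, U=2, Y=3) weight 1/288
  (Z=0, X=0, W=1, U=3, Y=3) weight 1/864
  (Z=0, X=0, W=2, U=0, Y=2) weight 1/216
  (Z=0, X=0, W=2, U=1, Y=2) weight 1/216
  (Z=0, X=0, W=2, U=2, Y=2) weight 1/144
  (Z=0, X=0, W=2, U=3, Y=2) weight 1/432
  … 88 more
Group by W:
  weight(W=1) = 1/9
  weight(W=2) = 2/9
Total weight = 1/9 + 2/9 = 1/3
P(W=1 | obs) = 1/9 / 1/3 = 1/3
P(W=2 | obs) = 2/9 / 1/3 = 2/3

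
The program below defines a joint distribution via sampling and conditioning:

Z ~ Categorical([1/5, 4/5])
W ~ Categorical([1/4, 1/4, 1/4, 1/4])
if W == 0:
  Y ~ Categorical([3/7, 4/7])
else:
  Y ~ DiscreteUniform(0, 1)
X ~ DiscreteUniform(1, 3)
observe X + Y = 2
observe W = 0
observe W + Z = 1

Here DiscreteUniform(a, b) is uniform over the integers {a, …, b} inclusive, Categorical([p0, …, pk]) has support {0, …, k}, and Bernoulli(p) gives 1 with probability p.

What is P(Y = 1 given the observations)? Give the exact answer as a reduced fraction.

Enumerate traces; 2 have nonzero weight after conditioning:
  (Z=1, W=0, Y=0, X=2) weight 1/35
  (Z=1, W=0, Y=1, X=1) weight 4/105
Group by Y:
  weight(Y=0) = 1/35
  weight(Y=1) = 4/105
Total weight = 1/35 + 4/105 = 1/15
P(Y=0 | obs) = 1/35 / 1/15 = 3/7
P(Y=1 | obs) = 4/105 / 1/15 = 4/7

P(Y = 1 | obs) = 4/7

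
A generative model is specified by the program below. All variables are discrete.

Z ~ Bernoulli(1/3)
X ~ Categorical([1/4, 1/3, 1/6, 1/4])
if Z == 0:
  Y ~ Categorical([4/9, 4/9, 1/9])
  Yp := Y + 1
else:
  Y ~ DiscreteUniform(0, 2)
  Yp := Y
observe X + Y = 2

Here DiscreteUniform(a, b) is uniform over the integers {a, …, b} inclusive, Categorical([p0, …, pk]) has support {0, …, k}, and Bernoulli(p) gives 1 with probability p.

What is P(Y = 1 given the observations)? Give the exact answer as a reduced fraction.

P(Y = 1 | obs) = 44/81

Enumerate traces; 6 have nonzero weight after conditioning:
  (Z=0, X=0, Y=2) weight 1/54
  (Z=0, X=1, Y=1) weight 8/81
  (Z=0, X=2, Y=0) weight 4/81
  (Z=1, X=0, Y=2) weight 1/36
  (Z=1, X=1, Y=1) weight 1/27
  (Z=1, X=2, Y=0) weight 1/54
Group by Y:
  weight(Y=0) = 11/162
  weight(Y=1) = 11/81
  weight(Y=2) = 5/108
Total weight = 11/162 + 11/81 + 5/108 = 1/4
P(Y=0 | obs) = 11/162 / 1/4 = 22/81
P(Y=1 | obs) = 11/81 / 1/4 = 44/81
P(Y=2 | obs) = 5/108 / 1/4 = 5/27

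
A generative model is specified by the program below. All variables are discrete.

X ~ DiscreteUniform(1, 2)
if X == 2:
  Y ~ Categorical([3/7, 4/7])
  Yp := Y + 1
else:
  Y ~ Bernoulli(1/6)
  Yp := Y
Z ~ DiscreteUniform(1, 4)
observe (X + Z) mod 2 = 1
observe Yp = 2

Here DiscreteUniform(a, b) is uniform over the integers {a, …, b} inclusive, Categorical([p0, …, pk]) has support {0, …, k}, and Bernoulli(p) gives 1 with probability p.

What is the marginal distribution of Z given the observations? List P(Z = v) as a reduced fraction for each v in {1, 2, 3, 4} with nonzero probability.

P(Z=1) = 1/2, P(Z=3) = 1/2

Enumerate traces; 2 have nonzero weight after conditioning:
  (X=2, Y=1, Z=1) weight 1/14
  (X=2, Y=1, Z=3) weight 1/14
Group by Z:
  weight(Z=1) = 1/14
  weight(Z=3) = 1/14
Total weight = 1/14 + 1/14 = 1/7
P(Z=1 | obs) = 1/14 / 1/7 = 1/2
P(Z=3 | obs) = 1/14 / 1/7 = 1/2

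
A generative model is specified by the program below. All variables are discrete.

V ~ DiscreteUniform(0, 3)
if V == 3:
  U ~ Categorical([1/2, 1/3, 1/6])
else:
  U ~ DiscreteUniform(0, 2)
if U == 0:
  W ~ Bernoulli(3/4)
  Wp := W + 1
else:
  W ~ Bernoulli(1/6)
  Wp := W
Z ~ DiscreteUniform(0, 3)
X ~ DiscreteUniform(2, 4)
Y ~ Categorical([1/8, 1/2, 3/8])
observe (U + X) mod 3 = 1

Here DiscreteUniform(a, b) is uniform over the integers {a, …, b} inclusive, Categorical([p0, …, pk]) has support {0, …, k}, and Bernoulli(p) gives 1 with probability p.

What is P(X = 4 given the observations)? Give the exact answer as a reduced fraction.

P(X = 4 | obs) = 3/8

Enumerate traces; 288 have nonzero weight after conditioning:
  (V=0, U=0, W=0, Z=0, X=4, Y=0) weight 1/4608
  (V=0, U=0, W=0, Z=0, X=4, Y=1) weight 1/1152
  (V=0, U=0, W=0, Z=0, X=4, Y=2) weight 1/1536
  (V=0, U=0, W=0, Z=1, X=4, Y=0) weight 1/4608
  (V=0, U=0, W=0, Z=1, X=4, Y=1) weight 1/1152
  (V=0, U=0, W=0, Z=1, X=4, Y=2) weight 1/1536
  (V=0, U=0, W=0, Z=2, X=4, Y=0) weight 1/4608
  (V=0, U=0, W=0, Z=2, X=4, Y=1) weight 1/1152
  (V=0, U=1, W=0, Z=0, X=3, Y=0) weight 5/6912
  (V=0, U=2, W=0, Z=0, X=2, Y=0) weight 5/6912
  … 278 more
Group by X:
  weight(X=2) = 7/72
  weight(X=3) = 1/9
  weight(X=4) = 1/8
Total weight = 7/72 + 1/9 + 1/8 = 1/3
P(X=2 | obs) = 7/72 / 1/3 = 7/24
P(X=3 | obs) = 1/9 / 1/3 = 1/3
P(X=4 | obs) = 1/8 / 1/3 = 3/8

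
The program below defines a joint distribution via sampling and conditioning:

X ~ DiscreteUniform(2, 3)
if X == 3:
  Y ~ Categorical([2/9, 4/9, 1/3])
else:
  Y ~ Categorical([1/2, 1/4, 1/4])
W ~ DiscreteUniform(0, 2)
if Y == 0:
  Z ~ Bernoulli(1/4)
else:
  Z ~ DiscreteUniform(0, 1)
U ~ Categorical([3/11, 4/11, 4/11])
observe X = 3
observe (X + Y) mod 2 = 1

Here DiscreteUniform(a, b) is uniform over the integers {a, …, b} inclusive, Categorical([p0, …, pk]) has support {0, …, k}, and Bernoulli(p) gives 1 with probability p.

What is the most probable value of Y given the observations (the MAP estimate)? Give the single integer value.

argmax_v P(Y = v | obs) = 2

Enumerate traces; 36 have nonzero weight after conditioning:
  (X=3, Y=0, W=0, Z=0, U=0) weight 1/132
  (X=3, Y=0, W=0, Z=0, U=1) weight 1/99
  (X=3, Y=0, W=0, Z=0, U=2) weight 1/99
  (X=3, Y=0, W=0, Z=1, U=0) weight 1/396
  (X=3, Y=0, W=0, Z=1, U=1) weight 1/297
  (X=3, Y=0, W=0, Z=1, U=2) weight 1/297
  (X=3, Y=0, W=1, Z=0, U=0) weight 1/132
  (X=3, Y=0, W=1, Z=0, U=1) weight 1/99
  (X=3, Y=2, W=0, Z=0, U=0) weight 1/132
  … 27 more
Group by Y:
  weight(Y=0) = 1/9
  weight(Y=2) = 1/6
Total weight = 1/9 + 1/6 = 5/18
P(Y=0 | obs) = 1/9 / 5/18 = 2/5
P(Y=2 | obs) = 1/6 / 5/18 = 3/5
argmax = 2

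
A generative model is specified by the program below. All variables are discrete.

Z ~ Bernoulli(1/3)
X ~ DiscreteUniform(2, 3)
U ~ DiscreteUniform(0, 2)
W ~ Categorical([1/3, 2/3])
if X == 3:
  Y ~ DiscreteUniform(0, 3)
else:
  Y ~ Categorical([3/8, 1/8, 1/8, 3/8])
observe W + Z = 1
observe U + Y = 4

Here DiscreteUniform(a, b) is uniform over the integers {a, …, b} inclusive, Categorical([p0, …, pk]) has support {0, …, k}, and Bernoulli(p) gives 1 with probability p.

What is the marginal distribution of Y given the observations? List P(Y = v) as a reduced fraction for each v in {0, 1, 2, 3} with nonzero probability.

P(Y=2) = 3/8, P(Y=3) = 5/8

Enumerate traces; 8 have nonzero weight after conditioning:
  (Z=0, X=2, U=1, W=1, Y=3) weight 1/36
  (Z=0, X=2, U=2, W=1, Y=2) weight 1/108
  (Z=0, X=3, U=1, W=1, Y=3) weight 1/54
  (Z=0, X=3, U=2, W=1, Y=2) weight 1/54
  (Z=1, X=2, U=1, W=0, Y=3) weight 1/144
  (Z=1, X=2, U=2, W=0, Y=2) weight 1/432
  (Z=1, X=3, U=1, W=0, Y=3) weight 1/216
  (Z=1, X=3, U=2, W=0, Y=2) weight 1/216
Group by Y:
  weight(Y=2) = 5/144
  weight(Y=3) = 25/432
Total weight = 5/144 + 25/432 = 5/54
P(Y=2 | obs) = 5/144 / 5/54 = 3/8
P(Y=3 | obs) = 25/432 / 5/54 = 5/8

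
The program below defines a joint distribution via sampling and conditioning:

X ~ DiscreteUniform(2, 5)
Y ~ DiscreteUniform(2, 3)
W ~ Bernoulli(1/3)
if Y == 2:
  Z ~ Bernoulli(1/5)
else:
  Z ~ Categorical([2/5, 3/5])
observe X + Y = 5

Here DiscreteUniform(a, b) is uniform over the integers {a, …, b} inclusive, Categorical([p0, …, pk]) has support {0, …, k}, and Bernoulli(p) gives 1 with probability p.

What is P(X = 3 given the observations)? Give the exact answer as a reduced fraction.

Enumerate traces; 8 have nonzero weight after conditioning:
  (X=2, Y=3, W=0, Z=0) weight 1/30
  (X=2, Y=3, W=0, Z=1) weight 1/20
  (X=2, Y=3, W=1, Z=0) weight 1/60
  (X=2, Y=3, W=1, Z=1) weight 1/40
  (X=3, Y=2, W=0, Z=0) weight 1/15
  (X=3, Y=2, W=0, Z=1) weight 1/60
  (X=3, Y=2, W=1, Z=0) weight 1/30
  (X=3, Y=2, W=1, Z=1) weight 1/120
Group by X:
  weight(X=2) = 1/8
  weight(X=3) = 1/8
Total weight = 1/8 + 1/8 = 1/4
P(X=2 | obs) = 1/8 / 1/4 = 1/2
P(X=3 | obs) = 1/8 / 1/4 = 1/2

P(X = 3 | obs) = 1/2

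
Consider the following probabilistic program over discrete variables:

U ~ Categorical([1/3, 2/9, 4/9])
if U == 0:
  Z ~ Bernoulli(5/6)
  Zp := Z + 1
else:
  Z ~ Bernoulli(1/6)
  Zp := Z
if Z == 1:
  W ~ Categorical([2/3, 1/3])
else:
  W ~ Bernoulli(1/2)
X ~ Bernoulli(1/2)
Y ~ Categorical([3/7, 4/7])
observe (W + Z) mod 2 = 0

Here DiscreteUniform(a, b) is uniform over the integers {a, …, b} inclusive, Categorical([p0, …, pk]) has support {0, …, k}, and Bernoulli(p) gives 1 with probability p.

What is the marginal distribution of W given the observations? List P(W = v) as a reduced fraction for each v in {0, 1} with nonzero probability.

P(W=0) = 33/47, P(W=1) = 14/47

Enumerate traces; 24 have nonzero weight after conditioning:
  (U=0, Z=0, W=0, X=0, Y=0) weight 1/168
  (U=0, Z=0, W=0, X=0, Y=1) weight 1/126
  (U=0, Z=0, W=0, X=1, Y=0) weight 1/168
  (U=0, Z=0, W=0, X=1, Y=1) weight 1/126
  (U=0, Z=1, W=1, X=0, Y=0) weight 5/252
  (U=0, Z=1, W=1, X=0, Y=1) weight 5/189
  (U=0, Z=1, W=1, X=1, Y=0) weight 5/252
  (U=0, Z=1, W=1, X=1, Y=1) weight 5/189
  … 16 more
Group by W:
  weight(W=0) = 11/36
  weight(W=1) = 7/54
Total weight = 11/36 + 7/54 = 47/108
P(W=0 | obs) = 11/36 / 47/108 = 33/47
P(W=1 | obs) = 7/54 / 47/108 = 14/47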